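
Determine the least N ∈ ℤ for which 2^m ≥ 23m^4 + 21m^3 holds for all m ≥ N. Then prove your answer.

At m = 22: 4194304 < 5611496, so the inequality fails and N ≥ 23. We prove 2^m ≥ 23m^4 + 21m^3 for all m ≥ 23.
When m = 23: 2^m = 8388608 and 23m^4 + 21m^3 = 6691850, so 8388608 ≥ 6691850.
Inductive step: assume the claim holds for m = j, so 2^j ≥ 23j^4 + 21j^3.
Then 2^(j + 1) = 2·(2^j) ≥ 2·(23j^4 + 21j^3).
Also, for j ≥ 23 we have 2·(23j^4 + 21j^3) ≥ 23(j+1)^4 + 21(j+1)^3, since 2·(23j^4 + 21j^3) − (23(j+1)^4 + 21(j+1)^3) = 23j^4 - 71j^3 - 201j^2 - 155j - 44, which is nonnegative for all j ≥ 23.
Combining, 2^(j + 1) ≥ 23(j+1)^4 + 21(j+1)^3.
By induction, the statement is established for all m ≥ 23.
Hence the smallest such N is 23.

N = 23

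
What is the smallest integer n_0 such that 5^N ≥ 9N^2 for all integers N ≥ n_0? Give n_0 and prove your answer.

At N = 2: 25 < 36, so the inequality fails and n_0 ≥ 3. We prove 5^N ≥ 9N^2 for all N ≥ 3.
Base step (N = 3): 5^N = 125 and 9N^2 = 81, so 125 ≥ 81.
Inductive step: assume the claim holds for N = r, so 5^r ≥ 9r^2.
Then 5^(r + 1) = 5·(5^r) ≥ 5·(9r^2).
Also, for r ≥ 3 we have 5·(9r^2) ≥ 9(r+1)^2, since 5 ≥ (1 + 1/r)^2 for all r ≥ 3.
Combining, 5^(r + 1) ≥ 9(r+1)^2.
Hence, by induction on N, the claim holds for every N ≥ 3.
Hence the smallest such n_0 is 3.

n_0 = 3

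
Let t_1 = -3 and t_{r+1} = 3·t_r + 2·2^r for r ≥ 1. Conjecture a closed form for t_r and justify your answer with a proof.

t_r = -2^(r + 1) + 3^(r - 1)

Computing the first terms: t_1 = -3, t_2 = -5, t_3 = -7. This suggests t_r = -2^(r + 1) + 3^(r - 1).
Base case (r = 1): the formula gives -3 = -3 = t_1.
Suppose the result is true for r = j, so t_j = -2^(j + 1) + 3^(j - 1).
Then t_{j+1} = 3·t_j + 2·2^j = 3·(-2^(j + 1) + 3^(j - 1)) + 2·2^j = -2^(j + 2) + 3^j = -2^((j+1) + 1) + 3^((j+1) - 1),
which is the claimed formula at r = j+1.
By induction, the statement is established for all r ≥ 1.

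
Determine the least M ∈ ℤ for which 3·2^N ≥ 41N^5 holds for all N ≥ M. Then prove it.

M = 28

At N = 27: 402653184 < 588305187, so the inequality fails and M ≥ 28. We prove 3·2^N ≥ 41N^5 for all N ≥ 28.
When N = 28: 3·2^N = 805306368 and 41N^5 = 705625088, so 805306368 ≥ 705625088.
For the inductive step, assume it holds for an arbitrary m ≥ 28, so 3·2^m ≥ 41m^5.
Then 3·2^(m + 1) = 2·(3·2^m) ≥ 2·(41m^5).
Also, for m ≥ 28 we have 2·(41m^5) ≥ 41(m+1)^5, since 2 ≥ (1 + 1/m)^5 for all m ≥ 28.
Combining, 3·2^(m + 1) ≥ 41(m+1)^5.
By the principle of mathematical induction, the result holds for all N ≥ 28.
Hence the smallest such M is 28.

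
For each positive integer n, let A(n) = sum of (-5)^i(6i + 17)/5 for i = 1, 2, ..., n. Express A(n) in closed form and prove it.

We claim A(n) = (-5)^n(n + 3) - 3 for all n ≥ 1.
When n = 1: A(1) = -23, and the closed form gives -23. They agree.
For the inductive step, assume it holds for an arbitrary i ≥ 1, so A(i) = (-5)^i(i + 3) - 3.
Then A(i+1) = A(i) + ((-5)^i(-6i - 23)) = ((-5)^i(i + 3) - 3) + ((-5)^i(-6i - 23)).
Simplifying, A(i+1) = -5(-5)^i·i - 20(-5)^i - 3 = (-5)^(i+1)((i+1) + 3) - 3,
which is the closed form with n = i+1.
Hence, by induction on n, the claim holds for every n ≥ 1.

A(n) = (-5)^n(n + 3) - 3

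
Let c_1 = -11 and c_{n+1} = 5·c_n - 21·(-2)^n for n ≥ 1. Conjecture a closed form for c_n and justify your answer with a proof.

Computing the first terms: c_1 = -11, c_2 = -13, c_3 = -149. This suggests c_n = 3(-2)^n - 5^n.
When n = 1: the formula gives -11 = -11 = c_1.
For the inductive step, assume it holds for an arbitrary m ≥ 1, so c_m = 3(-2)^m - 5^m.
Then c_{m+1} = 5·c_m - 21·(-2)^m = 5·(3(-2)^m - 5^m) - 21·(-2)^m = 3(-2)^(m + 1) - 5^(m + 1),
which is the claimed formula at n = m+1.
By induction, the statement is established for all n ≥ 1.

c_n = 3(-2)^n - 5^n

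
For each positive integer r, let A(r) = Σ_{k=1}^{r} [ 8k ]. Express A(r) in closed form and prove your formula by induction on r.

We claim A(r) = 4r(r + 1) for all r ≥ 1.
When r = 1: A(1) = 8, and the closed form gives 8. They agree.
Inductive step: suppose the statement holds for some k ≥ 1, so A(k) = 4k(k + 1).
Then A(k+1) = A(k) + (8k + 8) = (4k(k + 1)) + (8k + 8).
Simplifying, A(k+1) = 4(k + 1)(k + 2) = 4(k+1)((k+1) + 1),
which is the closed form with r = k+1.
By induction, the statement is established for all r ≥ 1.

A(r) = 4r(r + 1)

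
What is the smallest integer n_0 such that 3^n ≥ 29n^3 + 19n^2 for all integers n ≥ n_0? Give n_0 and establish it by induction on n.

At n = 9: 19683 < 22680, so the inequality fails and n_0 ≥ 10. We prove 3^n ≥ 29n^3 + 19n^2 for all n ≥ 10.
When n = 10: 3^n = 59049 and 29n^3 + 19n^2 = 30900, so 59049 ≥ 30900.
Suppose the result is true for n = i, so 3^i ≥ 29i^3 + 19i^2.
Then 3^(i + 1) = 3·(3^i) ≥ 3·(29i^3 + 19i^2).
Also, for i ≥ 10 we have 3·(29i^3 + 19i^2) ≥ 29(i+1)^3 + 19(i+1)^2, since 3·(29i^3 + 19i^2) − (29(i+1)^3 + 19(i+1)^2) = 58i^3 - 49i^2 - 125i - 48, which is nonnegative for all i ≥ 10.
Combining, 3^(i + 1) ≥ 29(i+1)^3 + 19(i+1)^2.
By the principle of mathematical induction, the result holds for all n ≥ 10.
Hence the smallest such n_0 is 10.

n_0 = 10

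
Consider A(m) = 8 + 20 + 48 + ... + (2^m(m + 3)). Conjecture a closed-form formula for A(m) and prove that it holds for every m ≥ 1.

We claim A(m) = 2·2^m(m + 2) - 4 for all m ≥ 1.
When m = 1: A(1) = 8, and the closed form gives 8. They agree.
Suppose the result is true for m = p, so A(p) = 2·2^p(p + 2) - 4.
Then A(p+1) = A(p) + (2^(p + 1)(p + 4)) = (2·2^p(p + 2) - 4) + (2^(p + 1)(p + 4)).
Simplifying, A(p+1) = 4·2^p·p + 12·2^p - 4 = 2·2^(p+1)((p+1) + 2) - 4,
which is the closed form with m = p+1.
Hence, by induction on m, the claim holds for every m ≥ 1.

A(m) = 2·2^m(m + 2) - 4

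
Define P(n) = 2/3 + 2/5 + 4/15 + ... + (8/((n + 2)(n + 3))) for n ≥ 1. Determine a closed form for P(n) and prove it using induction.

P(n) = 8n/(3(n + 3))

We claim P(n) = 8n/(3(n + 3)) for all n ≥ 1.
Base case (n = 1): P(1) = 2/3, and the closed form gives 2/3. They agree.
For the inductive step, assume it holds for an arbitrary j ≥ 1, so P(j) = 8j/(3(j + 3)).
Then P(j+1) = P(j) + (8/((j + 3)(j + 4))) = (8j/(3(j + 3))) + (8/((j + 3)(j + 4))).
Simplifying, P(j+1) = 8(j + 1)/(3(j + 4)) = 8(j+1)/(3((j+1) + 3)),
which is the closed form with n = j+1.
This completes the induction.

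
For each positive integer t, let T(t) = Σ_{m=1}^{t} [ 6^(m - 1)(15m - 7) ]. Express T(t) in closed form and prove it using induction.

We claim T(t) = 6^t(3t - 2) + 2 for all t ≥ 1.
Base step (t = 1): T(1) = 8, and the closed form gives 8. They agree.
Inductive step: assume the claim holds for t = m, so T(m) = 6^m(3m - 2) + 2.
Then T(m+1) = T(m) + (6^m(15m + 8)) = (6^m(3m - 2) + 2) + (6^m(15m + 8)).
Simplifying, T(m+1) = 18·6^m·m + 6·6^m + 2 = 6^(m+1)(3(m+1) - 2) + 2,
which is the closed form with t = m+1.
Hence, by induction on t, the claim holds for every t ≥ 1.

T(t) = 6^t(3t - 2) + 2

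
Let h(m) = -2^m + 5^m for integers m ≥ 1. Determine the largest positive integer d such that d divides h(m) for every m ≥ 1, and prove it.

Computing the first values: h(1) = 3 and h(2) = 21; gcd(3, 21) = 3, so d ≤ 3.
We prove 3 | -2^m + 5^m for all m ≥ 1 by induction on m.
For the base case m = 1: h(1) = 3 = 3·(1), so 3 | h(1).
Suppose the result is true for m = j, i.e. 3 | h(j). Then
5^{j+1} − 2^{j+1} = 5·5^j − 2·2^j = 5·(5^j − 2^j) + (3)·2^j. The first term is divisible by 3 by the inductive hypothesis, and the second term (3)·2^j is divisible by 3 since 3 | 3. Hence 3 | h(j+1).
By induction, the statement is established for all m ≥ 1.
Therefore the largest such d is 3.

d = 3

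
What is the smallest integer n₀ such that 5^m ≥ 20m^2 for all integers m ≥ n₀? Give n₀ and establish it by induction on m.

n₀ = 4

At m = 3: 125 < 180, so the inequality fails and n₀ ≥ 4. We prove 5^m ≥ 20m^2 for all m ≥ 4.
Base case (m = 4): 5^m = 625 and 20m^2 = 320, so 625 ≥ 320.
For the inductive step, assume it holds for an arbitrary j ≥ 4, so 5^j ≥ 20j^2.
Then 5^(j + 1) = 5·(5^j) ≥ 5·(20j^2).
Also, for j ≥ 4 we have 5·(20j^2) ≥ 20(j+1)^2, since 5 ≥ (1 + 1/j)^2 for all j ≥ 4.
Combining, 5^(j + 1) ≥ 20(j+1)^2.
This completes the induction.
Hence the smallest such n₀ is 4.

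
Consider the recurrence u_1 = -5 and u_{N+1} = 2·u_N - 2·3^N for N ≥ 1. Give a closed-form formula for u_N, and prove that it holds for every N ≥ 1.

u_N = 2^(N - 1) - 2·3^N

Computing the first terms: u_1 = -5, u_2 = -16, u_3 = -50. This suggests u_N = 2^(N - 1) - 2·3^N.
For the base case N = 1: the formula gives -5 = -5 = u_1.
Suppose the result is true for N = k, so u_k = 2^(k - 1) - 2·3^k.
Then u_{k+1} = 2·u_k - 2·3^k = 2·(2^(k - 1) - 2·3^k) - 2·3^k = 2^k - 2·3^(k + 1) = 2^((k+1) - 1) - 2·3^(k+1),
which is the claimed formula at N = k+1.
This completes the induction.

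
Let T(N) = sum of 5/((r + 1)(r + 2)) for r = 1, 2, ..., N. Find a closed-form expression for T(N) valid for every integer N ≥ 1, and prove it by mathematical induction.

We claim T(N) = 5N/(2(N + 2)) for all N ≥ 1.
For the base case N = 1: T(1) = 5/6, and the closed form gives 5/6. They agree.
Suppose the result is true for N = r, so T(r) = 5r/(2(r + 2)).
Then T(r+1) = T(r) + (5/((r + 2)(r + 3))) = (5r/(2(r + 2))) + (5/((r + 2)(r + 3))).
Simplifying, T(r+1) = 5(r + 1)/(2(r + 3)) = 5(r+1)/(2((r+1) + 2)),
which is the closed form with N = r+1.
Hence, by induction on N, the claim holds for every N ≥ 1.

T(N) = 5N/(2(N + 2))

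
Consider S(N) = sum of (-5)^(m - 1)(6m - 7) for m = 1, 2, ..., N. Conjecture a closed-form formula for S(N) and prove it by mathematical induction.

S(N) = (-5)^N(-N + 1) - 1

We claim S(N) = (-5)^N(-N + 1) - 1 for all N ≥ 1.
Base step (N = 1): S(1) = -1, and the closed form gives -1. They agree.
Inductive step: suppose the statement holds for some m ≥ 1, so S(m) = (-5)^m(-m + 1) - 1.
Then S(m+1) = S(m) + ((-5)^m(6m - 1)) = ((-5)^m(-m + 1) - 1) + ((-5)^m(6m - 1)).
Simplifying, S(m+1) = 5(-5)^m·m - 1 = (-5)^(m+1)(-(m+1) + 1) - 1,
which is the closed form with N = m+1.
By the principle of mathematical induction, the result holds for all N ≥ 1.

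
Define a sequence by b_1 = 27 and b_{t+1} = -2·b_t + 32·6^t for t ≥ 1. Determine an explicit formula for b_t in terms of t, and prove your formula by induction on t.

b_t = 3(-2)^(t - 1) + 4·6^t

Computing the first terms: b_1 = 27, b_2 = 138, b_3 = 876. This suggests b_t = 3(-2)^(t - 1) + 4·6^t.
Base case (t = 1): the formula gives 27 = 27 = b_1.
Suppose the result is true for t = j, so b_j = 3(-2)^(j - 1) + 4·6^j.
Then b_{j+1} = -2·b_j + 32·6^j = -2·(3(-2)^(j - 1) + 4·6^j) + 32·6^j = 3(-2)^j + 4·6^(j + 1) = 3(-2)^((j+1) - 1) + 4·6^(j+1),
which is the claimed formula at t = j+1.
This completes the induction.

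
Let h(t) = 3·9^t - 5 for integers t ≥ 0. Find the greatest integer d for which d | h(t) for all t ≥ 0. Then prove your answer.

d = 2

Computing the first values: h(0) = -2 and h(1) = 22; gcd(-2, 22) = 2, so d ≤ 2.
We prove 2 | 3·9^t - 5 for all t ≥ 0 by induction on t.
For the base case t = 0: h(0) = -2 = 2·(-1), so 2 | h(0).
Inductive step: assume the claim holds for t = p, i.e. 2 | h(p). Then
h(p+1) = 3·9^(p+1) - 5 = 9·(3·9^p - 5) + 40 = 9·h(p) + 40. The first term is divisible by 2 by the inductive hypothesis, and 40 is divisible by 2. Hence 2 | h(p+1).
By the principle of mathematical induction, the result holds for all t ≥ 0.
Therefore the largest such d is 2.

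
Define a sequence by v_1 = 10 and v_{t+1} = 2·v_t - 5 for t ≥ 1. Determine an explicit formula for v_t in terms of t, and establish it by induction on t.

v_t = 5·2^(t - 1) + 5

Computing the first terms: v_1 = 10, v_2 = 15, v_3 = 25. This suggests v_t = 5·2^(t - 1) + 5.
Base step (t = 1): the formula gives 10 = 10 = v_1.
Inductive step: suppose the statement holds for some j ≥ 1, so v_j = 5·2^(j - 1) + 5.
Then v_{j+1} = 2·v_j - 5 = 2·(5·2^(j - 1) + 5) - 5 = 5·2^j + 5 = 5·2^((j+1) - 1) + 5,
which is the claimed formula at t = j+1.
By induction, the statement is established for all t ≥ 1.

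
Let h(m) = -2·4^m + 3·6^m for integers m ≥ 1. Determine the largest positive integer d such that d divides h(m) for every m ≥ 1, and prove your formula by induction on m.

d = 2

Computing the first values: h(1) = 10 and h(2) = 76; gcd(10, 76) = 2, so d ≤ 2.
We prove 2 | -2·4^m + 3·6^m for all m ≥ 1 by induction on m.
When m = 1: h(1) = 10 = 2·(5), so 2 | h(1).
Suppose the result is true for m = i, i.e. 2 | h(i). Then
h(i+1) − 6·h(i) = (-2·4^(i+1) + 3·6^(i+1)) − 6·(-2·4^i + 3·6^i) = (-2)·4^i·(4 − 6) = (4)·4^i. Since 2 | h(i) by the inductive hypothesis, 2 | 6·h(i); and 2 | 4 since 4 = 2·2. Therefore 2 | h(i+1).
By induction, the statement is established for all m ≥ 1.
Therefore the largest such d is 2.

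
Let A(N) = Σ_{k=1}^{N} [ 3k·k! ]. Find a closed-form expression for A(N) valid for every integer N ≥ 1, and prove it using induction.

We claim A(N) = 3(N + 1)! - 3 for all N ≥ 1.
Base step (N = 1): A(1) = 3, and the closed form gives 3. They agree.
For the inductive step, assume it holds for an arbitrary k ≥ 1, so A(k) = 3(k + 1)! - 3.
Then A(k+1) = A(k) + (3(k + 1)(k + 1)!) = (3(k + 1)! - 3) + (3(k + 1)(k + 1)!).
Simplifying, A(k+1) = 3((k+1) + 1)! - 3,
which is the closed form with N = k+1.
By induction, the statement is established for all N ≥ 1.

A(N) = 3(N + 1)! - 3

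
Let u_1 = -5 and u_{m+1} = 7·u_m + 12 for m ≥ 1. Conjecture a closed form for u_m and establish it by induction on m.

u_m = -3·7^(m - 1) - 2

Computing the first terms: u_1 = -5, u_2 = -23, u_3 = -149. This suggests u_m = -3·7^(m - 1) - 2.
Base case (m = 1): the formula gives -5 = -5 = u_1.
For the inductive step, assume it holds for an arbitrary k ≥ 1, so u_k = -3·7^(k - 1) - 2.
Then u_{k+1} = 7·u_k + 12 = 7·(-3·7^(k - 1) - 2) + 12 = -3·7^k - 2 = -3·7^((k+1) - 1) - 2,
which is the claimed formula at m = k+1.
By induction, the statement is established for all m ≥ 1.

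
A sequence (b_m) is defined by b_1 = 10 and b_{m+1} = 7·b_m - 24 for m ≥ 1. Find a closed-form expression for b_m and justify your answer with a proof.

Computing the first terms: b_1 = 10, b_2 = 46, b_3 = 298. This suggests b_m = 6·7^(m - 1) + 4.
Base case (m = 1): the formula gives 10 = 10 = b_1.
Suppose the result is true for m = k, so b_k = 6·7^(k - 1) + 4.
Then b_{k+1} = 7·b_k - 24 = 7·(6·7^(k - 1) + 4) - 24 = 6·7^k + 4 = 6·7^((k+1) - 1) + 4,
which is the claimed formula at m = k+1.
By induction, the statement is established for all m ≥ 1.

b_m = 6·7^(m - 1) + 4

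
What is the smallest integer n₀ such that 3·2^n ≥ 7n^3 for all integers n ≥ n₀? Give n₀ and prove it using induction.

n₀ = 12

At n = 11: 6144 < 9317, so the inequality fails and n₀ ≥ 12. We prove 3·2^n ≥ 7n^3 for all n ≥ 12.
Base case (n = 12): 3·2^n = 12288 and 7n^3 = 12096, so 12288 ≥ 12096.
Inductive step: suppose the statement holds for some m ≥ 12, so 3·2^m ≥ 7m^3.
Then 3·2^(m + 1) = 2·(3·2^m) ≥ 2·(7m^3).
Also, for m ≥ 12 we have 2·(7m^3) ≥ 7(m+1)^3, since 2 ≥ (1 + 1/m)^3 for all m ≥ 12.
Combining, 3·2^(m + 1) ≥ 7(m+1)^3.
By the principle of mathematical induction, the result holds for all n ≥ 12.
Hence the smallest such n₀ is 12.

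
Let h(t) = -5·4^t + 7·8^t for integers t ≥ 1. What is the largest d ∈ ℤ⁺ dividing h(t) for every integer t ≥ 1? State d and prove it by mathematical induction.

d = 4

Computing the first values: h(1) = 36 and h(2) = 368; gcd(36, 368) = 4, so d ≤ 4.
We prove 4 | -5·4^t + 7·8^t for all t ≥ 1 by induction on t.
For the base case t = 1: h(1) = 36 = 4·(9), so 4 | h(1).
Inductive step: assume the claim holds for t = j, i.e. 4 | h(j). Then
h(j+1) − 8·h(j) = (-5·4^(j+1) + 7·8^(j+1)) − 8·(-5·4^j + 7·8^j) = (-5)·4^j·(4 − 8) = (20)·4^j. Since 4 | h(j) by the inductive hypothesis, 4 | 8·h(j); and 4 | 20 since 20 = 4·5. Therefore 4 | h(j+1).
By the principle of mathematical induction, the result holds for all t ≥ 1.
Therefore the largest such d is 4.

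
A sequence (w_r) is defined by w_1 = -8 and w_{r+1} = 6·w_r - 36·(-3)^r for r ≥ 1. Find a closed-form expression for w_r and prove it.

w_r = 4(-3)^r + 4·6^(r - 1)

Computing the first terms: w_1 = -8, w_2 = 60, w_3 = 36. This suggests w_r = 4(-3)^r + 4·6^(r - 1).
For the base case r = 1: the formula gives -8 = -8 = w_1.
Suppose the result is true for r = j, so w_j = 4(-3)^j + 4·6^(j - 1).
Then w_{j+1} = 6·w_j - 36·(-3)^j = 6·(4(-3)^j + 4·6^(j - 1)) - 36·(-3)^j = 4(-3)^(j + 1) + 4·6^j = 4(-3)^(j+1) + 4·6^((j+1) - 1),
which is the claimed formula at r = j+1.
This completes the induction.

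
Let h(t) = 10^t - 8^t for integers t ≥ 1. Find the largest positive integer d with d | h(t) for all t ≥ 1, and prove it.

d = 2

Computing the first values: h(1) = 2 and h(2) = 36; gcd(2, 36) = 2, so d ≤ 2.
We prove 2 | 10^t - 8^t for all t ≥ 1 by induction on t.
When t = 1: h(1) = 2 = 2·(1), so 2 | h(1).
Suppose the result is true for t = m, i.e. 2 | h(m). Then
10^{m+1} − 8^{m+1} = 10·10^m − 8·8^m = 10·(10^m − 8^m) + (2)·8^m. The first term is divisible by 2 by the inductive hypothesis, and the second term (2)·8^m is divisible by 2 since 2 | 2. Hence 2 | h(m+1).
Hence, by induction on t, the claim holds for every t ≥ 1.
Therefore the largest such d is 2.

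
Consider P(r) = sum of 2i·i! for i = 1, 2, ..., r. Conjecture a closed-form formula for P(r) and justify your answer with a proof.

P(r) = 2(r + 1)! - 2

We claim P(r) = 2(r + 1)! - 2 for all r ≥ 1.
Base step (r = 1): P(1) = 2, and the closed form gives 2. They agree.
Suppose the result is true for r = i, so P(i) = 2(i + 1)! - 2.
Then P(i+1) = P(i) + (2(i + 1)(i + 1)!) = (2(i + 1)! - 2) + (2(i + 1)(i + 1)!).
Simplifying, P(i+1) = 2((i+1) + 1)! - 2,
which is the closed form with r = i+1.
By induction, the statement is established for all r ≥ 1.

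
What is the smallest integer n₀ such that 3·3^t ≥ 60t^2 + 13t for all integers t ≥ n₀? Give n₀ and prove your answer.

n₀ = 7

At t = 6: 2187 < 2238, so the inequality fails and n₀ ≥ 7. We prove 3·3^t ≥ 60t^2 + 13t for all t ≥ 7.
Base step (t = 7): 3·3^t = 6561 and 60t^2 + 13t = 3031, so 6561 ≥ 3031.
Suppose the result is true for t = j, so 3·3^j ≥ 60j^2 + 13j.
Then 3·3^(j + 1) = 3·(3·3^j) ≥ 3·(60j^2 + 13j).
Also, for j ≥ 7 we have 3·(60j^2 + 13j) ≥ 60(j+1)^2 + 13(j+1), since 3·(60j^2 + 13j) − (60(j+1)^2 + 13(j+1)) = 120j^2 - 94j - 73, which is nonnegative for all j ≥ 7.
Combining, 3·3^(j + 1) ≥ 60(j+1)^2 + 13(j+1).
By induction, the statement is established for all t ≥ 7.
Hence the smallest such n₀ is 7.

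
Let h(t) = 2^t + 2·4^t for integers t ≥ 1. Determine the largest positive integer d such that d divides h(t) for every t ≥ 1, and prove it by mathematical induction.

d = 2

Computing the first values: h(1) = 10 and h(2) = 36; gcd(10, 36) = 2, so d ≤ 2.
We prove 2 | 2^t + 2·4^t for all t ≥ 1 by induction on t.
When t = 1: h(1) = 10 = 2·(5), so 2 | h(1).
Inductive step: suppose the statement holds for some k ≥ 1, i.e. 2 | h(k). Then
h(k+1) − 4·h(k) = (2^(k+1) + 2·4^(k+1)) − 4·(2^k + 2·4^k) = (1)·2^k·(2 − 4) = (-2)·2^k. Since 2 | h(k) by the inductive hypothesis, 2 | 4·h(k); and 2 | -2 since -2 = 2·-1. Therefore 2 | h(k+1).
By induction, the statement is established for all t ≥ 1.
Therefore the largest such d is 2.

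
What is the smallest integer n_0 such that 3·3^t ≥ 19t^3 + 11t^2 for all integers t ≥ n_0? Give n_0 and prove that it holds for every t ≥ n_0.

n_0 = 8

At t = 7: 6561 < 7056, so the inequality fails and n_0 ≥ 8. We prove 3·3^t ≥ 19t^3 + 11t^2 for all t ≥ 8.
When t = 8: 3·3^t = 19683 and 19t^3 + 11t^2 = 10432, so 19683 ≥ 10432.
Inductive step: suppose the statement holds for some r ≥ 8, so 3·3^r ≥ 19r^3 + 11r^2.
Then 3·3^(r + 1) = 3·(3·3^r) ≥ 3·(19r^3 + 11r^2).
Also, for r ≥ 8 we have 3·(19r^3 + 11r^2) ≥ 19(r+1)^3 + 11(r+1)^2, since 3·(19r^3 + 11r^2) − (19(r+1)^3 + 11(r+1)^2) = 38r^3 - 35r^2 - 79r - 30, which is nonnegative for all r ≥ 8.
Combining, 3·3^(r + 1) ≥ 19(r+1)^3 + 11(r+1)^2.
By the principle of mathematical induction, the result holds for all t ≥ 8.
Hence the smallest such n_0 is 8.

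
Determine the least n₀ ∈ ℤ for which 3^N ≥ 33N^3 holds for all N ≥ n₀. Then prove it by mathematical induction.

At N = 9: 19683 < 24057, so the inequality fails and n₀ ≥ 10. We prove 3^N ≥ 33N^3 for all N ≥ 10.
For the base case N = 10: 3^N = 59049 and 33N^3 = 33000, so 59049 ≥ 33000.
Inductive step: suppose the statement holds for some m ≥ 10, so 3^m ≥ 33m^3.
Then 3^(m + 1) = 3·(3^m) ≥ 3·(33m^3).
Also, for m ≥ 10 we have 3·(33m^3) ≥ 33(m+1)^3, since 3 ≥ (1 + 1/m)^3 for all m ≥ 10.
Combining, 3^(m + 1) ≥ 33(m+1)^3.
Hence, by induction on N, the claim holds for every N ≥ 10.
Hence the smallest such n₀ is 10.

n₀ = 10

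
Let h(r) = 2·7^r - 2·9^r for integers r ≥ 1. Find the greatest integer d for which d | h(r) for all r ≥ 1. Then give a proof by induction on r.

Computing the first values: h(1) = -4 and h(2) = -64; gcd(-4, -64) = 4, so d ≤ 4.
We prove 4 | 2·7^r - 2·9^r for all r ≥ 1 by induction on r.
Base step (r = 1): h(1) = -4 = 4·(-1), so 4 | h(1).
Inductive step: suppose the statement holds for some i ≥ 1, i.e. 4 | h(i). Then
h(i+1) − 9·h(i) = (2·7^(i+1) - 2·9^(i+1)) − 9·(2·7^i - 2·9^i) = (2)·7^i·(7 − 9) = (-4)·7^i. Since 4 | h(i) by the inductive hypothesis, 4 | 9·h(i); and 4 | -4 since -4 = 4·-1. Therefore 4 | h(i+1).
By induction, the statement is established for all r ≥ 1.
Therefore the largest such d is 4.

d = 4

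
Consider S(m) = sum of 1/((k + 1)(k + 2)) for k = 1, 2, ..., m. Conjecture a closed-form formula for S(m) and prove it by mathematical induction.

We claim S(m) = m/(2(m + 2)) for all m ≥ 1.
For the base case m = 1: S(1) = 1/6, and the closed form gives 1/6. They agree.
For the inductive step, assume it holds for an arbitrary k ≥ 1, so S(k) = k/(2(k + 2)).
Then S(k+1) = S(k) + (1/((k + 2)(k + 3))) = (k/(2(k + 2))) + (1/((k + 2)(k + 3))).
Simplifying, S(k+1) = (k + 1)/(2(k + 3)) = (k+1)/(2((k+1) + 2)),
which is the closed form with m = k+1.
By the principle of mathematical induction, the result holds for all m ≥ 1.

S(m) = m/(2(m + 2))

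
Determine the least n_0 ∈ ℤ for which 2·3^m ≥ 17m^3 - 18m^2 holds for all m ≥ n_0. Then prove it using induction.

n_0 = 8

At m = 7: 4374 < 4949, so the inequality fails and n_0 ≥ 8. We prove 2·3^m ≥ 17m^3 - 18m^2 for all m ≥ 8.
When m = 8: 2·3^m = 13122 and 17m^3 - 18m^2 = 7552, so 13122 ≥ 7552.
Inductive step: assume the claim holds for m = p, so 2·3^p ≥ 17p^3 - 18p^2.
Then 2·3^(p + 1) = 3·(2·3^p) ≥ 3·(17p^3 - 18p^2).
Also, for p ≥ 8 we have 3·(17p^3 - 18p^2) ≥ 17(p+1)^3 - 18(p+1)^2, since 3·(17p^3 - 18p^2) − (17(p+1)^3 - 18(p+1)^2) = 34p^3 - 87p^2 - 15p + 1, which is nonnegative for all p ≥ 8.
Combining, 2·3^(p + 1) ≥ 17(p+1)^3 - 18(p+1)^2.
By induction, the statement is established for all m ≥ 8.
Hence the smallest such n_0 is 8.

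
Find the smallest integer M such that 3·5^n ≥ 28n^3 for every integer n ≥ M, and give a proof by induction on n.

At n = 3: 375 < 756, so the inequality fails and M ≥ 4. We prove 3·5^n ≥ 28n^3 for all n ≥ 4.
For the base case n = 4: 3·5^n = 1875 and 28n^3 = 1792, so 1875 ≥ 1792.
Inductive step: suppose the statement holds for some m ≥ 4, so 3·5^m ≥ 28m^3.
Then 3·5^(m + 1) = 5·(3·5^m) ≥ 5·(28m^3).
Also, for m ≥ 4 we have 5·(28m^3) ≥ 28(m+1)^3, since 5 ≥ (1 + 1/m)^3 for all m ≥ 4.
Combining, 3·5^(m + 1) ≥ 28(m+1)^3.
This completes the induction.
Hence the smallest such M is 4.

M = 4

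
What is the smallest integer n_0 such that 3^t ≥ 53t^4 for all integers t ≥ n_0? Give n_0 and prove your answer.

n_0 = 13

At t = 12: 531441 < 1099008, so the inequality fails and n_0 ≥ 13. We prove 3^t ≥ 53t^4 for all t ≥ 13.
Base case (t = 13): 3^t = 1594323 and 53t^4 = 1513733, so 1594323 ≥ 1513733.
Inductive step: assume the claim holds for t = r, so 3^r ≥ 53r^4.
Then 3^(r + 1) = 3·(3^r) ≥ 3·(53r^4).
Also, for r ≥ 13 we have 3·(53r^4) ≥ 53(r+1)^4, since 3 ≥ (1 + 1/r)^4 for all r ≥ 13.
Combining, 3^(r + 1) ≥ 53(r+1)^4.
This completes the induction.
Hence the smallest such n_0 is 13.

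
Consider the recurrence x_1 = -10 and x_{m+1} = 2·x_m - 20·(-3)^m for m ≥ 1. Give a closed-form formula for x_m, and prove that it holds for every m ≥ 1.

Computing the first terms: x_1 = -10, x_2 = 40, x_3 = -100. This suggests x_m = 4(-3)^m + 2^m.
For the base case m = 1: the formula gives -10 = -10 = x_1.
Suppose the result is true for m = r, so x_r = 4(-3)^r + 2^r.
Then x_{r+1} = 2·x_r - 20·(-3)^r = 2·(4(-3)^r + 2^r) - 20·(-3)^r = 4(-3)^(r + 1) + 2^(r + 1),
which is the claimed formula at m = r+1.
By the principle of mathematical induction, the result holds for all m ≥ 1.

x_m = 4(-3)^m + 2^m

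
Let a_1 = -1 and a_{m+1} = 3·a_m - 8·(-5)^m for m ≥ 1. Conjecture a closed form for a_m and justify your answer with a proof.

Computing the first terms: a_1 = -1, a_2 = 37, a_3 = -89. This suggests a_m = (-5)^m + 4·3^(m - 1).
Base case (m = 1): the formula gives -1 = -1 = a_1.
For the inductive step, assume it holds for an arbitrary p ≥ 1, so a_p = (-5)^p + 4·3^(p - 1).
Then a_{p+1} = 3·a_p - 8·(-5)^p = 3·((-5)^p + 4·3^(p - 1)) - 8·(-5)^p = (-5)^(p + 1) + 4·3^p = (-5)^(p+1) + 4·3^((p+1) - 1),
which is the claimed formula at m = p+1.
Hence, by induction on m, the claim holds for every m ≥ 1.

a_m = (-5)^m + 4·3^(m - 1)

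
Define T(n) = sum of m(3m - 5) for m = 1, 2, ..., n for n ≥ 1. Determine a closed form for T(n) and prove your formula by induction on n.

We claim T(n) = n(n - 2)(n + 1) for all n ≥ 1.
When n = 1: T(1) = -2, and the closed form gives -2. They agree.
Inductive step: assume the claim holds for n = m, so T(m) = m(m^2 - m - 2).
Then T(m+1) = T(m) + ((m + 1)(3m - 2)) = (m(m^2 - m - 2)) + ((m + 1)(3m - 2)).
Simplifying, T(m+1) = (m - 1)(m + 1)(m + 2) = (m+1)((m+1) - 2)((m+1) + 1),
which is the closed form with n = m+1.
By induction, the statement is established for all n ≥ 1.

T(n) = n(n - 2)(n + 1)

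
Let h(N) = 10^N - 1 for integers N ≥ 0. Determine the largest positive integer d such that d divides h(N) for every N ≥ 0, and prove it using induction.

Computing the first values: h(0) = 0 and h(1) = 9; gcd(0, 9) = 9, so d ≤ 9.
We prove 9 | 10^N - 1 for all N ≥ 0 by induction on N.
Base step (N = 0): h(0) = 0 = 9·(0), so 9 | h(0).
Suppose the result is true for N = m, i.e. 9 | h(m). Then
h(m+1) = 10^(m+1) - 1 = 10·(10^m - 1) + 9 = 10·h(m) + 9. The first term is divisible by 9 by the inductive hypothesis, and 9 is divisible by 9. Hence 9 | h(m+1).
By the principle of mathematical induction, the result holds for all N ≥ 0.
Therefore the largest such d is 9.

d = 9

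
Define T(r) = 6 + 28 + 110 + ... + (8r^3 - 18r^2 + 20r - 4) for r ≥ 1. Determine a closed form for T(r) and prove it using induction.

We claim T(r) = r(2r^3 - 2r^2 + 3r + 3) for all r ≥ 1.
Base case (r = 1): T(1) = 6, and the closed form gives 6. They agree.
For the inductive step, assume it holds for an arbitrary p ≥ 1, so T(p) = p(2p^3 - 2p^2 + 3p + 3).
Then T(p+1) = T(p) + (8p^3 + 6p^2 + 8p + 6) = (p(2p^3 - 2p^2 + 3p + 3)) + (8p^3 + 6p^2 + 8p + 6).
Simplifying, T(p+1) = (p + 1)(2p^3 + 4p^2 + 5p + 6) = (p+1)(2(p+1)^3 - 2(p+1)^2 + 3(p+1) + 3),
which is the closed form with r = p+1.
By the principle of mathematical induction, the result holds for all r ≥ 1.

T(r) = r(2r^3 - 2r^2 + 3r + 3)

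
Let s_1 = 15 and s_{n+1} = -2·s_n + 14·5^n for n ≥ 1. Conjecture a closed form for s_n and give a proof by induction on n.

Computing the first terms: s_1 = 15, s_2 = 40, s_3 = 270. This suggests s_n = 5(-2)^(n - 1) + 2·5^n.
Base step (n = 1): the formula gives 15 = 15 = s_1.
Inductive step: suppose the statement holds for some k ≥ 1, so s_k = 5(-2)^(k - 1) + 2·5^k.
Then s_{k+1} = -2·s_k + 14·5^k = -2·(5(-2)^(k - 1) + 2·5^k) + 14·5^k = 5(-2)^k + 2·5^(k + 1) = 5(-2)^((k+1) - 1) + 2·5^(k+1),
which is the claimed formula at n = k+1.
This completes the induction.

s_n = 5(-2)^(n - 1) + 2·5^n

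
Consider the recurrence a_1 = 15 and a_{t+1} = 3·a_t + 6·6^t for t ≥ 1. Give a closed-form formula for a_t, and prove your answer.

Computing the first terms: a_1 = 15, a_2 = 81, a_3 = 459. This suggests a_t = 3^t + 2·6^t.
For the base case t = 1: the formula gives 15 = 15 = a_1.
For the inductive step, assume it holds for an arbitrary j ≥ 1, so a_j = 3^j + 2·6^j.
Then a_{j+1} = 3·a_j + 6·6^j = 3·(3^j + 2·6^j) + 6·6^j = 3^(j + 1) + 2·6^(j + 1),
which is the claimed formula at t = j+1.
Hence, by induction on t, the claim holds for every t ≥ 1.

a_t = 3^t + 2·6^t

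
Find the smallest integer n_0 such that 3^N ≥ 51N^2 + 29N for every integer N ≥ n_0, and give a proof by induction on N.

At N = 7: 2187 < 2702, so the inequality fails and n_0 ≥ 8. We prove 3^N ≥ 51N^2 + 29N for all N ≥ 8.
Base step (N = 8): 3^N = 6561 and 51N^2 + 29N = 3496, so 6561 ≥ 3496.
Suppose the result is true for N = j, so 3^j ≥ 51j^2 + 29j.
Then 3^(j + 1) = 3·(3^j) ≥ 3·(51j^2 + 29j).
Also, for j ≥ 8 we have 3·(51j^2 + 29j) ≥ 51(j+1)^2 + 29(j+1), since 3·(51j^2 + 29j) − (51(j+1)^2 + 29(j+1)) = 102j^2 - 44j - 80, which is nonnegative for all j ≥ 8.
Combining, 3^(j + 1) ≥ 51(j+1)^2 + 29(j+1).
This completes the induction.
Hence the smallest such n_0 is 8.

n_0 = 8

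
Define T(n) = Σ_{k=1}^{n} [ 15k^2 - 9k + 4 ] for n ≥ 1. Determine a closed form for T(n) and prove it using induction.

We claim T(n) = n(5n^2 + 3n + 2) for all n ≥ 1.
For the base case n = 1: T(1) = 10, and the closed form gives 10. They agree.
Inductive step: assume the claim holds for n = k, so T(k) = k(5k^2 + 3k + 2).
Then T(k+1) = T(k) + (15k^2 + 21k + 10) = (k(5k^2 + 3k + 2)) + (15k^2 + 21k + 10).
Simplifying, T(k+1) = (k + 1)(5k^2 + 13k + 10) = (k+1)(5(k+1)^2 + 3(k+1) + 2),
which is the closed form with n = k+1.
This completes the induction.

T(n) = n(5n^2 + 3n + 2)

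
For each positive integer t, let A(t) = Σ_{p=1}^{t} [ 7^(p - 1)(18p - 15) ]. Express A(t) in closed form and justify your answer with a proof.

We claim A(t) = 3·7^t(t - 1) + 3 for all t ≥ 1.
When t = 1: A(1) = 3, and the closed form gives 3. They agree.
Inductive step: suppose the statement holds for some p ≥ 1, so A(p) = 3·7^p(p - 1) + 3.
Then A(p+1) = A(p) + (7^p(18p + 3)) = (3·7^p(p - 1) + 3) + (7^p(18p + 3)).
Simplifying, A(p+1) = 21·7^p·p + 3 = 3·7^(p+1)((p+1) - 1) + 3,
which is the closed form with t = p+1.
By induction, the statement is established for all t ≥ 1.

A(t) = 3·7^t(t - 1) + 3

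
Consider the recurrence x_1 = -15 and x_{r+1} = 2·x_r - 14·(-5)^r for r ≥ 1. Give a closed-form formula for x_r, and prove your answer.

Computing the first terms: x_1 = -15, x_2 = 40, x_3 = -270. This suggests x_r = 2(-5)^r - 5·2^(r - 1).
Base case (r = 1): the formula gives -15 = -15 = x_1.
Inductive step: suppose the statement holds for some j ≥ 1, so x_j = 2(-5)^j - 5·2^(j - 1).
Then x_{j+1} = 2·x_j - 14·(-5)^j = 2·(2(-5)^j - 5·2^(j - 1)) - 14·(-5)^j = 2(-5)^(j + 1) - 5·2^j = 2(-5)^(j+1) - 5·2^((j+1) - 1),
which is the claimed formula at r = j+1.
This completes the induction.

x_r = 2(-5)^r - 5·2^(r - 1)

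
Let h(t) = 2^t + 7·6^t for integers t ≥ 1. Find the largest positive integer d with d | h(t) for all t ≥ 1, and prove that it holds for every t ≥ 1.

d = 4

Computing the first values: h(1) = 44 and h(2) = 256; gcd(44, 256) = 4, so d ≤ 4.
We prove 4 | 2^t + 7·6^t for all t ≥ 1 by induction on t.
When t = 1: h(1) = 44 = 4·(11), so 4 | h(1).
Inductive step: assume the claim holds for t = j, i.e. 4 | h(j). Then
h(j+1) − 6·h(j) = (2^(j+1) + 7·6^(j+1)) − 6·(2^j + 7·6^j) = (1)·2^j·(2 − 6) = (-4)·2^j. Since 4 | h(j) by the inductive hypothesis, 4 | 6·h(j); and 4 | -4 since -4 = 4·-1. Therefore 4 | h(j+1).
By the principle of mathematical induction, the result holds for all t ≥ 1.
Therefore the largest such d is 4.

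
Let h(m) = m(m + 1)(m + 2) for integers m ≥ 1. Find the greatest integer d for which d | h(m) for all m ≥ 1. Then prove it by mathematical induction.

Computing the first values: h(1) = 6 and h(2) = 24; gcd(6, 24) = 6, so d ≤ 6.
We prove 6 | m(m + 1)(m + 2) for all m ≥ 1 by induction on m.
For the base case m = 1: h(1) = 6 = 6·(1), so 6 | h(1).
For the inductive step, assume it holds for an arbitrary r ≥ 1, i.e. 6 | h(r). Then
h(r+1) − h(r) = (r+1)·(r+2)·(r+3) − r·(r+1)·(r+2) = (r+1)·(r+2)·[(r+3) − r] = 3·(r+1)·(r+2). The product of 2 consecutive integers is divisible by (2)! = 2, so h(r+1) − h(r) is divisible by 3·2 = 6. By the inductive hypothesis 6 | h(r), hence 6 | h(r+1).
By induction, the statement is established for all m ≥ 1.
Therefore the largest such d is 6.

d = 6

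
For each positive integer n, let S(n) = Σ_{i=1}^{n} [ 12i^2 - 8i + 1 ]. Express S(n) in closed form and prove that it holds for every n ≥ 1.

We claim S(n) = n(4n^2 + 2n - 1) for all n ≥ 1.
For the base case n = 1: S(1) = 5, and the closed form gives 5. They agree.
Inductive step: assume the claim holds for n = i, so S(i) = i(4i^2 + 2i - 1).
Then S(i+1) = S(i) + (12i^2 + 16i + 5) = (i(4i^2 + 2i - 1)) + (12i^2 + 16i + 5).
Simplifying, S(i+1) = (i + 1)(4i^2 + 10i + 5) = (i+1)(4(i+1)^2 + 2(i+1) - 1),
which is the closed form with n = i+1.
This completes the induction.

S(n) = n(4n^2 + 2n - 1)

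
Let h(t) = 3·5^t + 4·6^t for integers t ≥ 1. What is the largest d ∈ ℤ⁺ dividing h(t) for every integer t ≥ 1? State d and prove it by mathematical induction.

d = 3

Computing the first values: h(1) = 39 and h(2) = 219; gcd(39, 219) = 3, so d ≤ 3.
We prove 3 | 3·5^t + 4·6^t for all t ≥ 1 by induction on t.
Base step (t = 1): h(1) = 39 = 3·(13), so 3 | h(1).
Inductive step: suppose the statement holds for some j ≥ 1, i.e. 3 | h(j). Then
h(j+1) − 6·h(j) = (3·5^(j+1) + 4·6^(j+1)) − 6·(3·5^j + 4·6^j) = (3)·5^j·(5 − 6) = (-3)·5^j. Since 3 | h(j) by the inductive hypothesis, 3 | 6·h(j); and 3 | -3 since -3 = 3·-1. Therefore 3 | h(j+1).
By induction, the statement is established for all t ≥ 1.
Therefore the largest such d is 3.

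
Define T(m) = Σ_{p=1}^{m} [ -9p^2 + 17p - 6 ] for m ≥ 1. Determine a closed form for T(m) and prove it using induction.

We claim T(m) = -m(3m^2 - 4m - 1) for all m ≥ 1.
When m = 1: T(1) = 2, and the closed form gives 2. They agree.
For the inductive step, assume it holds for an arbitrary p ≥ 1, so T(p) = p(-3p^2 + 4p + 1).
Then T(p+1) = T(p) + (-9p^2 - p + 2) = (p(-3p^2 + 4p + 1)) + (-9p^2 - p + 2).
Simplifying, T(p+1) = -(p + 1)(3p^2 + 2p - 2) = -(p+1)(3(p+1)^2 - 4(p+1) - 1),
which is the closed form with m = p+1.
This completes the induction.

T(m) = -m(3m^2 - 4m - 1)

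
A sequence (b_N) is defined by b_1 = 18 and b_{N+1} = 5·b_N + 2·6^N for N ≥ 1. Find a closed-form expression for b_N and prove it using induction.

b_N = 6·5^(N - 1) + 2·6^N

Computing the first terms: b_1 = 18, b_2 = 102, b_3 = 582. This suggests b_N = 6·5^(N - 1) + 2·6^N.
For the base case N = 1: the formula gives 18 = 18 = b_1.
Inductive step: assume the claim holds for N = m, so b_m = 6·5^(m - 1) + 2·6^m.
Then b_{m+1} = 5·b_m + 2·6^m = 5·(6·5^(m - 1) + 2·6^m) + 2·6^m = 6·5^m + 2·6^(m + 1) = 6·5^((m+1) - 1) + 2·6^(m+1),
which is the claimed formula at N = m+1.
Hence, by induction on N, the claim holds for every N ≥ 1.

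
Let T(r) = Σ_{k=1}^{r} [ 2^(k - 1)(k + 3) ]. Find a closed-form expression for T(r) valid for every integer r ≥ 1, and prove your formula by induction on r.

T(r) = 2^r(r + 2) - 2

We claim T(r) = 2^r(r + 2) - 2 for all r ≥ 1.
When r = 1: T(1) = 4, and the closed form gives 4. They agree.
Suppose the result is true for r = k, so T(k) = 2^k(k + 2) - 2.
Then T(k+1) = T(k) + (2^k(k + 4)) = (2^k(k + 2) - 2) + (2^k(k + 4)).
Simplifying, T(k+1) = 2·2^k·k + 6·2^k - 2 = 2^(k+1)((k+1) + 2) - 2,
which is the closed form with r = k+1.
Hence, by induction on r, the claim holds for every r ≥ 1.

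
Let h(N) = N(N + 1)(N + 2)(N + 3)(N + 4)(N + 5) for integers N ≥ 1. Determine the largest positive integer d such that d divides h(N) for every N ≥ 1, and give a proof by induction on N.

Computing the first values: h(1) = 720 and h(2) = 5040; gcd(720, 5040) = 720, so d ≤ 720.
We prove 720 | N(N + 1)(N + 2)(N + 3)(N + 4)(N + 5) for all N ≥ 1 by induction on N.
When N = 1: h(1) = 720 = 720·(1), so 720 | h(1).
Inductive step: assume the claim holds for N = i, i.e. 720 | h(i). Then
h(i+1) − h(i) = (i+1)·(i+2)·(i+3)·(i+4)·(i+5)·(i+6) − i·(i+1)·(i+2)·(i+3)·(i+4)·(i+5) = (i+1)·(i+2)·(i+3)·(i+4)·(i+5)·[(i+6) − i] = 6·(i+1)·(i+2)·(i+3)·(i+4)·(i+5). The product of 5 consecutive integers is divisible by (5)! = 120, so h(i+1) − h(i) is divisible by 6·120 = 720. By the inductive hypothesis 720 | h(i), hence 720 | h(i+1).
By induction, the statement is established for all N ≥ 1.
Therefore the largest such d is 720.

d = 720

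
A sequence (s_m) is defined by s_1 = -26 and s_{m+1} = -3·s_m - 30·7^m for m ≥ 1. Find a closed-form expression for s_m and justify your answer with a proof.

s_m = -5(-3)^(m - 1) - 3·7^m

Computing the first terms: s_1 = -26, s_2 = -132, s_3 = -1074. This suggests s_m = -5(-3)^(m - 1) - 3·7^m.
Base step (m = 1): the formula gives -26 = -26 = s_1.
Inductive step: assume the claim holds for m = i, so s_i = -5(-3)^(i - 1) - 3·7^i.
Then s_{i+1} = -3·s_i - 30·7^i = -3·(-5(-3)^(i - 1) - 3·7^i) - 30·7^i = -5(-3)^i - 3·7^(i + 1) = -5(-3)^((i+1) - 1) - 3·7^(i+1),
which is the claimed formula at m = i+1.
By induction, the statement is established for all m ≥ 1.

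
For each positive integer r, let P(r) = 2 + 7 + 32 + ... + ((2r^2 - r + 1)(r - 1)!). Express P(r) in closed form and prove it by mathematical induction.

We claim P(r) = (2r + 1)r! - 1 for all r ≥ 1.
Base case (r = 1): P(1) = 2, and the closed form gives 2. They agree.
Inductive step: assume the claim holds for r = m, so P(m) = (2m + 1)m! - 1.
Then P(m+1) = P(m) + ((2m^2 + 3m + 2)m!) = ((2m + 1)m! - 1) + ((2m^2 + 3m + 2)m!).
Simplifying, P(m+1) = (2(m+1) + 1)(m+1)! - 1,
which is the closed form with r = m+1.
By induction, the statement is established for all r ≥ 1.

P(r) = (2r + 1)r! - 1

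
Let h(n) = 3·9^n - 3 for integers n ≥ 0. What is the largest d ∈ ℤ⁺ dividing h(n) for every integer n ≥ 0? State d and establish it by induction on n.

d = 24

Computing the first values: h(0) = 0 and h(1) = 24; gcd(0, 24) = 24, so d ≤ 24.
We prove 24 | 3·9^n - 3 for all n ≥ 0 by induction on n.
Base step (n = 0): h(0) = 0 = 24·(0), so 24 | h(0).
Inductive step: suppose the statement holds for some j ≥ 0, i.e. 24 | h(j). Then
h(j+1) = 3·9^(j+1) - 3 = 9·(3·9^j - 3) + 24 = 9·h(j) + 24. The first term is divisible by 24 by the inductive hypothesis, and 24 is divisible by 24. Hence 24 | h(j+1).
By induction, the statement is established for all n ≥ 0.
Therefore the largest such d is 24.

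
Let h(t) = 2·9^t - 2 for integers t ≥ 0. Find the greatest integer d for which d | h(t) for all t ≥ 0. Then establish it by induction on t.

d = 16

Computing the first values: h(0) = 0 and h(1) = 16; gcd(0, 16) = 16, so d ≤ 16.
We prove 16 | 2·9^t - 2 for all t ≥ 0 by induction on t.
Base step (t = 0): h(0) = 0 = 16·(0), so 16 | h(0).
Inductive step: suppose the statement holds for some m ≥ 0, i.e. 16 | h(m). Then
h(m+1) = 2·9^(m+1) - 2 = 9·(2·9^m - 2) + 16 = 9·h(m) + 16. The first term is divisible by 16 by the inductive hypothesis, and 16 is divisible by 16. Hence 16 | h(m+1).
Hence, by induction on t, the claim holds for every t ≥ 0.
Therefore the largest such d is 16.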